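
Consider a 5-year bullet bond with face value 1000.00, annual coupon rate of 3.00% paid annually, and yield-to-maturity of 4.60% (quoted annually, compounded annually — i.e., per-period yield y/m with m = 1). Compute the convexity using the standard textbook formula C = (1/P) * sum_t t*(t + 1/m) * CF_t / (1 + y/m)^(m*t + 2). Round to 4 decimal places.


Coupon per period c = face * coupon_rate / m = 30.000000
Periods per year m = 1; per-period yield y/m = 0.046000
Number of cashflows N = 5
Cashflows (t years, CF_t, discount factor 1/(1+y/m)^(m*t), PV):
  t = 1.0000: CF_t = 30.000000, DF = 0.956023, PV = 28.680688
  t = 2.0000: CF_t = 30.000000, DF = 0.913980, PV = 27.419396
  t = 3.0000: CF_t = 30.000000, DF = 0.873786, PV = 26.213572
  t = 4.0000: CF_t = 30.000000, DF = 0.835359, PV = 25.060776
  t = 5.0000: CF_t = 1030.000000, DF = 0.798623, PV = 822.581243
Price P = sum_t PV_t = 929.955675
Convexity numerator sum_t t*(t + 1/m) * CF_t / (1+y/m)^(m*t + 2):
  t = 1.0000: term = 52.427144
  t = 2.0000: term = 150.364657
  t = 3.0000: term = 287.504124
  t = 4.0000: term = 458.100898
  t = 5.0000: term = 22554.680929
Convexity = (1/P) * sum = 23503.077751 / 929.955675 = 25.273331

Answer: Convexity = 25.2733


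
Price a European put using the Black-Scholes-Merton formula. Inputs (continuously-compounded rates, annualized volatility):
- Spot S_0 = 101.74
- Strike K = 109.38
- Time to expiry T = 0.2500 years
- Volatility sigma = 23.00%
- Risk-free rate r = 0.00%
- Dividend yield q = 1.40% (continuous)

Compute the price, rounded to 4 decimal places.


Answer: Price = 9.8441

Derivation:
d1 = (ln(S/K) + (r - q + 0.5*sigma^2) * T) / (sigma * sqrt(T)) = -0.60256538
d2 = d1 - sigma * sqrt(T) = -0.71756538
exp(-rT) = 1.00000000; exp(-qT) = 0.99650612
P = K * exp(-rT) * N(-d2) - S_0 * exp(-qT) * N(-d1)
N(-d1) = 0.72660107; N(-d2) = 0.76348734
P = 109.3800 * 1.00000000 * 0.76348734 - 101.7400 * 0.99650612 * 0.72660107 = 9.8441


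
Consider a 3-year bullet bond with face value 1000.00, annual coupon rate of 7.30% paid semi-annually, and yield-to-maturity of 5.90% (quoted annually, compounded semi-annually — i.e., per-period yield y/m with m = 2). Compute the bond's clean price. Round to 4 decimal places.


Coupon per period c = face * coupon_rate / m = 36.500000
Periods per year m = 2; per-period yield y/m = 0.029500
Number of cashflows N = 6
Cashflows (t years, CF_t, discount factor 1/(1+y/m)^(m*t), PV):
  t = 0.5000: CF_t = 36.500000, DF = 0.971345, PV = 35.454104
  t = 1.0000: CF_t = 36.500000, DF = 0.943512, PV = 34.438178
  t = 1.5000: CF_t = 36.500000, DF = 0.916476, PV = 33.451362
  t = 2.0000: CF_t = 36.500000, DF = 0.890214, PV = 32.492824
  t = 2.5000: CF_t = 36.500000, DF = 0.864706, PV = 31.561752
  t = 3.0000: CF_t = 1036.500000, DF = 0.839928, PV = 870.585041
Price P = sum_t PV_t = 1037.983262

Answer: Price = 1037.9833


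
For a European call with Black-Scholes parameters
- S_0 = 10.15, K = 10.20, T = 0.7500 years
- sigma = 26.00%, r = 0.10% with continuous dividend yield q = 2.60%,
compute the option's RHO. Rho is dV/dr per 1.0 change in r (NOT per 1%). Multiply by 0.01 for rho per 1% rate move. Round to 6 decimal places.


Answer: Rho = 3.163500

Derivation:
d1 = 0.0074877231; d2 = -0.2176788818
phi(d1) = 0.3989310970; exp(-qT) = 0.9806888952; exp(-rT) = 0.9992502812
N(d2) = 0.4138396595
Rho = K*T*exp(-rT)*N(d2) = 10.2000 * 0.7500 * 0.9992502812 * 0.4138396595 = 3.163500


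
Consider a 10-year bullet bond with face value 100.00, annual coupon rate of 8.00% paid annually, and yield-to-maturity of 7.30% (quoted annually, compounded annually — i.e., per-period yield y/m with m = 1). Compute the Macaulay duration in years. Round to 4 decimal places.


Coupon per period c = face * coupon_rate / m = 8.000000
Periods per year m = 1; per-period yield y/m = 0.073000
Number of cashflows N = 10
Cashflows (t years, CF_t, discount factor 1/(1+y/m)^(m*t), PV):
  t = 1.0000: CF_t = 8.000000, DF = 0.931966, PV = 7.455732
  t = 2.0000: CF_t = 8.000000, DF = 0.868561, PV = 6.948492
  t = 3.0000: CF_t = 8.000000, DF = 0.809470, PV = 6.475761
  t = 4.0000: CF_t = 8.000000, DF = 0.754399, PV = 6.035192
  t = 5.0000: CF_t = 8.000000, DF = 0.703075, PV = 5.624597
  t = 6.0000: CF_t = 8.000000, DF = 0.655242, PV = 5.241935
  t = 7.0000: CF_t = 8.000000, DF = 0.610663, PV = 4.885308
  t = 8.0000: CF_t = 8.000000, DF = 0.569118, PV = 4.552943
  t = 9.0000: CF_t = 8.000000, DF = 0.530399, PV = 4.243190
  t = 10.0000: CF_t = 108.000000, DF = 0.494314, PV = 53.385896
Price P = sum_t PV_t = 104.849045
Macaulay numerator sum_t t * PV_t:
  t * PV_t at t = 1.0000: 7.455732
  t * PV_t at t = 2.0000: 13.896983
  t * PV_t at t = 3.0000: 19.427283
  t * PV_t at t = 4.0000: 24.140768
  t * PV_t at t = 5.0000: 28.122983
  t * PV_t at t = 6.0000: 31.451612
  t * PV_t at t = 7.0000: 34.197155
  t * PV_t at t = 8.0000: 36.423544
  t * PV_t at t = 9.0000: 38.188711
  t * PV_t at t = 10.0000: 533.858960
Macaulay duration D = (sum_t t * PV_t) / P = 767.163731 / 104.849045 = 7.316840

Answer: Macaulay duration = 7.3168 years


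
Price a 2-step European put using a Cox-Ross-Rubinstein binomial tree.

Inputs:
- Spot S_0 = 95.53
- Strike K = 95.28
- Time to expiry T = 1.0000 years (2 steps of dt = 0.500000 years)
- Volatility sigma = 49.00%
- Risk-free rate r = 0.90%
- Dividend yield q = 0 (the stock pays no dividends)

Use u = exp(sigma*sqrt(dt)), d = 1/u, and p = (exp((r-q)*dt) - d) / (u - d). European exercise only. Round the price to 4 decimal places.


Answer: Price = V(0,0) = 15.8043

Derivation:
dt = T/N = 0.500000
u = exp(sigma*sqrt(dt)) = 1.414084; d = 1/u = 0.707171
p = (exp((r-q)*dt) - d) / (u - d) = 0.420616
Discount per step: exp(-r*dt) = 0.995510
Stock lattice S(k, i) with i counting down-moves:
  k=0: S(0,0) = 95.5300
  k=1: S(1,0) = 135.0875; S(1,1) = 67.5561
  k=2: S(2,0) = 191.0251; S(2,1) = 95.5300; S(2,2) = 47.7737
Terminal payoffs V(N, i) = max(K - S_T, 0):
  V(2,0) = 0.000000; V(2,1) = 0.000000; V(2,2) = 47.506280
Backward induction: V(k, i) = exp(-r*dt) * [p * V(k+1, i) + (1-p) * V(k+1, i+1)].
  V(1,0) = exp(-r*dt) * [p*0.000000 + (1-p)*0.000000] = 0.000000
  V(1,1) = exp(-r*dt) * [p*0.000000 + (1-p)*47.506280] = 27.400809
  V(0,0) = exp(-r*dt) * [p*0.000000 + (1-p)*27.400809] = 15.804317


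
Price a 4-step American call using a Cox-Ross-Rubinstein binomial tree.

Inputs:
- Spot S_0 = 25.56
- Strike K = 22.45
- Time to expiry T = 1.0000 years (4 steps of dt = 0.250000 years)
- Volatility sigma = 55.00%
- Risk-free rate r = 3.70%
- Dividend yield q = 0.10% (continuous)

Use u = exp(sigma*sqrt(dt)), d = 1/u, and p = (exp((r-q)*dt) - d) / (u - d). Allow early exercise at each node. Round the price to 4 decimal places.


Answer: Price = V(0,0) = 7.3862

Derivation:
dt = T/N = 0.250000
u = exp(sigma*sqrt(dt)) = 1.316531; d = 1/u = 0.759572
p = (exp((r-q)*dt) - d) / (u - d) = 0.447912
Discount per step: exp(-r*dt) = 0.990793
Stock lattice S(k, i) with i counting down-moves:
  k=0: S(0,0) = 25.5600
  k=1: S(1,0) = 33.6505; S(1,1) = 19.4147
  k=2: S(2,0) = 44.3019; S(2,1) = 25.5600; S(2,2) = 14.7468
  k=3: S(3,0) = 58.3249; S(3,1) = 33.6505; S(3,2) = 19.4147; S(3,3) = 11.2013
  k=4: S(4,0) = 76.7865; S(4,1) = 44.3019; S(4,2) = 25.5600; S(4,3) = 14.7468; S(4,4) = 8.5082
Terminal payoffs V(N, i) = max(S_T - K, 0):
  V(4,0) = 54.336484; V(4,1) = 21.851947; V(4,2) = 3.110000; V(4,3) = 0.000000; V(4,4) = 0.000000
Backward induction: V(k, i) = exp(-r*dt) * [p * V(k+1, i) + (1-p) * V(k+1, i+1)]; then take max(V_cont, immediate exercise) for American.
  V(3,0) = exp(-r*dt) * [p*54.336484 + (1-p)*21.851947] = 36.066998; exercise = 35.874872; V(3,0) = max -> 36.066998
  V(3,1) = exp(-r*dt) * [p*21.851947 + (1-p)*3.110000] = 11.398817; exercise = 11.200524; V(3,1) = max -> 11.398817
  V(3,2) = exp(-r*dt) * [p*3.110000 + (1-p)*0.000000] = 1.380181; exercise = 0.000000; V(3,2) = max -> 1.380181
  V(3,3) = exp(-r*dt) * [p*0.000000 + (1-p)*0.000000] = 0.000000; exercise = 0.000000; V(3,3) = max -> 0.000000
  V(2,0) = exp(-r*dt) * [p*36.066998 + (1-p)*11.398817] = 22.241309; exercise = 21.851947; V(2,0) = max -> 22.241309
  V(2,1) = exp(-r*dt) * [p*11.398817 + (1-p)*1.380181] = 5.813624; exercise = 3.110000; V(2,1) = max -> 5.813624
  V(2,2) = exp(-r*dt) * [p*1.380181 + (1-p)*0.000000] = 0.612508; exercise = 0.000000; V(2,2) = max -> 0.612508
  V(1,0) = exp(-r*dt) * [p*22.241309 + (1-p)*5.813624] = 13.050506; exercise = 11.200524; V(1,0) = max -> 13.050506
  V(1,1) = exp(-r*dt) * [p*5.813624 + (1-p)*0.612508] = 2.915062; exercise = 0.000000; V(1,1) = max -> 2.915062
  V(0,0) = exp(-r*dt) * [p*13.050506 + (1-p)*2.915062] = 7.386211; exercise = 3.110000; V(0,0) = max -> 7.386211


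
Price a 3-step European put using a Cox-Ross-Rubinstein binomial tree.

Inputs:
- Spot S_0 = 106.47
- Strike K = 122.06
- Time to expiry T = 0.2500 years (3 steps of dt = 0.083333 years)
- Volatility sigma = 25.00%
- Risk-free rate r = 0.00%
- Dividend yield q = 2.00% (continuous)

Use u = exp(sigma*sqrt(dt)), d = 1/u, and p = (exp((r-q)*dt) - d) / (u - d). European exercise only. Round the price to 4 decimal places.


Answer: Price = V(0,0) = 17.1775

Derivation:
dt = T/N = 0.083333
u = exp(sigma*sqrt(dt)) = 1.074837; d = 1/u = 0.930374
p = (exp((r-q)*dt) - d) / (u - d) = 0.470438
Discount per step: exp(-r*dt) = 1.000000
Stock lattice S(k, i) with i counting down-moves:
  k=0: S(0,0) = 106.4700
  k=1: S(1,0) = 114.4379; S(1,1) = 99.0569
  k=2: S(2,0) = 123.0020; S(2,1) = 106.4700; S(2,2) = 92.1600
  k=3: S(3,0) = 132.2071; S(3,1) = 114.4379; S(3,2) = 99.0569; S(3,3) = 85.7432
Terminal payoffs V(N, i) = max(K - S_T, 0):
  V(3,0) = 0.000000; V(3,1) = 7.622132; V(3,2) = 23.003096; V(3,3) = 36.316790
Backward induction: V(k, i) = exp(-r*dt) * [p * V(k+1, i) + (1-p) * V(k+1, i+1)].
  V(2,0) = exp(-r*dt) * [p*0.000000 + (1-p)*7.622132] = 4.036389
  V(2,1) = exp(-r*dt) * [p*7.622132 + (1-p)*23.003096] = 15.767302
  V(2,2) = exp(-r*dt) * [p*23.003096 + (1-p)*36.316790] = 30.053519
  V(1,0) = exp(-r*dt) * [p*4.036389 + (1-p)*15.767302] = 10.248632
  V(1,1) = exp(-r*dt) * [p*15.767302 + (1-p)*30.053519] = 23.332736
  V(0,0) = exp(-r*dt) * [p*10.248632 + (1-p)*23.332736] = 17.177473


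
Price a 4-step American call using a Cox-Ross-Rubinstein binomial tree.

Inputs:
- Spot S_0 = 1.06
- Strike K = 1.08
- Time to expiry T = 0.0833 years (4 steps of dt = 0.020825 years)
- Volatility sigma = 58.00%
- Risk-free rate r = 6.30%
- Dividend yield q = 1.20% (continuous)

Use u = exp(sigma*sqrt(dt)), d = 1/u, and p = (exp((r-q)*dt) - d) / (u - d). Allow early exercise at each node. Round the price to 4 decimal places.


Answer: Price = V(0,0) = 0.0627

Derivation:
dt = T/N = 0.020825
u = exp(sigma*sqrt(dt)) = 1.087302; d = 1/u = 0.919708
p = (exp((r-q)*dt) - d) / (u - d) = 0.485428
Discount per step: exp(-r*dt) = 0.998689
Stock lattice S(k, i) with i counting down-moves:
  k=0: S(0,0) = 1.0600
  k=1: S(1,0) = 1.1525; S(1,1) = 0.9749
  k=2: S(2,0) = 1.2532; S(2,1) = 1.0600; S(2,2) = 0.8966
  k=3: S(3,0) = 1.3626; S(3,1) = 1.1525; S(3,2) = 0.9749; S(3,3) = 0.8246
  k=4: S(4,0) = 1.4815; S(4,1) = 1.2532; S(4,2) = 1.0600; S(4,3) = 0.8966; S(4,4) = 0.7584
Terminal payoffs V(N, i) = max(S_T - K, 0):
  V(4,0) = 0.401515; V(4,1) = 0.173158; V(4,2) = 0.000000; V(4,3) = 0.000000; V(4,4) = 0.000000
Backward induction: V(k, i) = exp(-r*dt) * [p * V(k+1, i) + (1-p) * V(k+1, i+1)]; then take max(V_cont, immediate exercise) for American.
  V(3,0) = exp(-r*dt) * [p*0.401515 + (1-p)*0.173158] = 0.283637; exercise = 0.282561; V(3,0) = max -> 0.283637
  V(3,1) = exp(-r*dt) * [p*0.173158 + (1-p)*0.000000] = 0.083946; exercise = 0.072540; V(3,1) = max -> 0.083946
  V(3,2) = exp(-r*dt) * [p*0.000000 + (1-p)*0.000000] = 0.000000; exercise = 0.000000; V(3,2) = max -> 0.000000
  V(3,3) = exp(-r*dt) * [p*0.000000 + (1-p)*0.000000] = 0.000000; exercise = 0.000000; V(3,3) = max -> 0.000000
  V(2,0) = exp(-r*dt) * [p*0.283637 + (1-p)*0.083946] = 0.180644; exercise = 0.173158; V(2,0) = max -> 0.180644
  V(2,1) = exp(-r*dt) * [p*0.083946 + (1-p)*0.000000] = 0.040696; exercise = 0.000000; V(2,1) = max -> 0.040696
  V(2,2) = exp(-r*dt) * [p*0.000000 + (1-p)*0.000000] = 0.000000; exercise = 0.000000; V(2,2) = max -> 0.000000
  V(1,0) = exp(-r*dt) * [p*0.180644 + (1-p)*0.040696] = 0.108488; exercise = 0.072540; V(1,0) = max -> 0.108488
  V(1,1) = exp(-r*dt) * [p*0.040696 + (1-p)*0.000000] = 0.019729; exercise = 0.000000; V(1,1) = max -> 0.019729
  V(0,0) = exp(-r*dt) * [p*0.108488 + (1-p)*0.019729] = 0.062733; exercise = 0.000000; V(0,0) = max -> 0.062733


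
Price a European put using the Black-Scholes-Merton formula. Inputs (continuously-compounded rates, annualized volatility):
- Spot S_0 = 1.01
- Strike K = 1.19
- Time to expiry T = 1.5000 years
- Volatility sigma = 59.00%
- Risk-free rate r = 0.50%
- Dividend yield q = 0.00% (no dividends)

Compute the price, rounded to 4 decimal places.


d1 = (ln(S/K) + (r - q + 0.5*sigma^2) * T) / (sigma * sqrt(T)) = 0.14471644
d2 = d1 - sigma * sqrt(T) = -0.57788303
exp(-rT) = 0.99252805; exp(-qT) = 1.00000000
P = K * exp(-rT) * N(-d2) - S_0 * exp(-qT) * N(-d1)
N(-d1) = 0.44246738; N(-d2) = 0.71832845
P = 1.1900 * 0.99252805 * 0.71832845 - 1.0100 * 1.00000000 * 0.44246738 = 0.4015

Answer: Price = 0.4015


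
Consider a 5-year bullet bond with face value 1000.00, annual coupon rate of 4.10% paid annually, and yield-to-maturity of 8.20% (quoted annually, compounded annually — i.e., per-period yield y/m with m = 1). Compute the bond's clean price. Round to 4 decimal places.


Coupon per period c = face * coupon_rate / m = 41.000000
Periods per year m = 1; per-period yield y/m = 0.082000
Number of cashflows N = 5
Cashflows (t years, CF_t, discount factor 1/(1+y/m)^(m*t), PV):
  t = 1.0000: CF_t = 41.000000, DF = 0.924214, PV = 37.892791
  t = 2.0000: CF_t = 41.000000, DF = 0.854172, PV = 35.021064
  t = 3.0000: CF_t = 41.000000, DF = 0.789438, PV = 32.366972
  t = 4.0000: CF_t = 41.000000, DF = 0.729610, PV = 29.914022
  t = 5.0000: CF_t = 1041.000000, DF = 0.674316, PV = 701.963330
Price P = sum_t PV_t = 837.158180

Answer: Price = 837.1582


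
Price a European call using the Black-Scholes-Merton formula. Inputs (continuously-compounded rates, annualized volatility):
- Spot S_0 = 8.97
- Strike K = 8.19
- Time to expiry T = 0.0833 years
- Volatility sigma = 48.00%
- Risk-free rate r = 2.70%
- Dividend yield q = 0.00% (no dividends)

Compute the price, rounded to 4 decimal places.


Answer: Price = 0.9755

Derivation:
d1 = (ln(S/K) + (r - q + 0.5*sigma^2) * T) / (sigma * sqrt(T)) = 0.74216651
d2 = d1 - sigma * sqrt(T) = 0.60363016
exp(-rT) = 0.99775343; exp(-qT) = 1.00000000
C = S_0 * exp(-qT) * N(d1) - K * exp(-rT) * N(d2)
N(d1) = 0.77100677; N(d2) = 0.72695522
C = 8.9700 * 1.00000000 * 0.77100677 - 8.1900 * 0.99775343 * 0.72695522 = 0.9755


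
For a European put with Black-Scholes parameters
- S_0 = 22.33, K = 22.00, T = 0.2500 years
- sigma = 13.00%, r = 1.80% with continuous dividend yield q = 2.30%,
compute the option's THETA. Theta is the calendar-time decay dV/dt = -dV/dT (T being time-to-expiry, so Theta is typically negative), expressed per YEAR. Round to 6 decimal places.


d1 = 0.2423248076; d2 = 0.1773248076
phi(d1) = 0.3873993564; exp(-qT) = 0.9942664996; exp(-rT) = 0.9955101098
Theta = -S*exp(-qT)*phi(d1)*sigma/(2*sqrt(T)) + r*K*exp(-rT)*N(-d2) - q*S*exp(-qT)*N(-d1)
N(-d1) = 0.4042642464; N(-d2) = 0.4296266330; sqrt(T) = 0.5000000000
Term 1 = -22.3300 * 0.9942664996 * 0.3873993564 * 0.1300 / (2 * 0.5000000000) = -1.1181338027
Term 2 = 0.0180 * 22.0000 * 0.9955101098 * 0.4296266330 = 0.1693682720
Term 3 = -0.0230 * 22.3300 * 0.9942664996 * 0.4042642464 = -0.2064356501
Theta = -1.1181338027 + (0.1693682720) + (-0.2064356501) = -1.155201

Answer: Theta = -1.155201


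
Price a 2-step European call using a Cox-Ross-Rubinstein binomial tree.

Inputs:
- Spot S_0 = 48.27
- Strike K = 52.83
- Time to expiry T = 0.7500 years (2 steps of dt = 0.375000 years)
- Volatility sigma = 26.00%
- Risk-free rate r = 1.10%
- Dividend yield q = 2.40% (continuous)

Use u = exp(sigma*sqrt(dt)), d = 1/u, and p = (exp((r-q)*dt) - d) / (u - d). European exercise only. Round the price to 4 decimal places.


dt = T/N = 0.375000
u = exp(sigma*sqrt(dt)) = 1.172592; d = 1/u = 0.852811
p = (exp((r-q)*dt) - d) / (u - d) = 0.445072
Discount per step: exp(-r*dt) = 0.995883
Stock lattice S(k, i) with i counting down-moves:
  k=0: S(0,0) = 48.2700
  k=1: S(1,0) = 56.6010; S(1,1) = 41.1652
  k=2: S(2,0) = 66.3699; S(2,1) = 48.2700; S(2,2) = 35.1062
Terminal payoffs V(N, i) = max(S_T - K, 0):
  V(2,0) = 13.539918; V(2,1) = 0.000000; V(2,2) = 0.000000
Backward induction: V(k, i) = exp(-r*dt) * [p * V(k+1, i) + (1-p) * V(k+1, i+1)].
  V(1,0) = exp(-r*dt) * [p*13.539918 + (1-p)*0.000000] = 6.001431
  V(1,1) = exp(-r*dt) * [p*0.000000 + (1-p)*0.000000] = 0.000000
  V(0,0) = exp(-r*dt) * [p*6.001431 + (1-p)*0.000000] = 2.660073

Answer: Price = V(0,0) = 2.6601


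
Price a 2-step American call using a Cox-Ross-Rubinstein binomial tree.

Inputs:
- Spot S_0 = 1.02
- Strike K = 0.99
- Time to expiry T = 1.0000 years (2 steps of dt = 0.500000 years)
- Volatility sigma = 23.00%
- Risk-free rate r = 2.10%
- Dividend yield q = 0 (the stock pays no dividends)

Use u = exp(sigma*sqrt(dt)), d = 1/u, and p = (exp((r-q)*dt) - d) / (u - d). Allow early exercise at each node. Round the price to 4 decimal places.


dt = T/N = 0.500000
u = exp(sigma*sqrt(dt)) = 1.176607; d = 1/u = 0.849902
p = (exp((r-q)*dt) - d) / (u - d) = 0.491739
Discount per step: exp(-r*dt) = 0.989555
Stock lattice S(k, i) with i counting down-moves:
  k=0: S(0,0) = 1.0200
  k=1: S(1,0) = 1.2001; S(1,1) = 0.8669
  k=2: S(2,0) = 1.4121; S(2,1) = 1.0200; S(2,2) = 0.7368
Terminal payoffs V(N, i) = max(S_T - K, 0):
  V(2,0) = 0.422091; V(2,1) = 0.030000; V(2,2) = 0.000000
Backward induction: V(k, i) = exp(-r*dt) * [p * V(k+1, i) + (1-p) * V(k+1, i+1)]; then take max(V_cont, immediate exercise) for American.
  V(1,0) = exp(-r*dt) * [p*0.422091 + (1-p)*0.030000] = 0.220479; exercise = 0.210139; V(1,0) = max -> 0.220479
  V(1,1) = exp(-r*dt) * [p*0.030000 + (1-p)*0.000000] = 0.014598; exercise = 0.000000; V(1,1) = max -> 0.014598
  V(0,0) = exp(-r*dt) * [p*0.220479 + (1-p)*0.014598] = 0.114628; exercise = 0.030000; V(0,0) = max -> 0.114628

Answer: Price = V(0,0) = 0.1146


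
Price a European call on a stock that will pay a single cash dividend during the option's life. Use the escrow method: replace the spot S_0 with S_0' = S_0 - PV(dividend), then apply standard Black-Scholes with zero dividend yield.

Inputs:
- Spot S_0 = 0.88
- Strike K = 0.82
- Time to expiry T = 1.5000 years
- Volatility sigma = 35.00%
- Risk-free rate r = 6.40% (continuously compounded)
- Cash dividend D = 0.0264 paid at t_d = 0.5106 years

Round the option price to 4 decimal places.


Answer: Price = 0.1972

Derivation:
PV(D) = D * exp(-r * t_d) = 0.0264 * 0.96784977 = 0.02555123
S_0' = S_0 - PV(D) = 0.8800 - 0.02555123 = 0.85444877
d1 = (ln(S_0'/K) + (r + sigma^2/2)*T) / (sigma*sqrt(T)) = 0.53428551
d2 = d1 - sigma*sqrt(T) = 0.10562480
exp(-rT) = 0.90846402
N(d1) = 0.70342799; N(d2) = 0.54205998
C = S_0' * N(d1) - K * exp(-rT) * N(d2) = 0.85444877 * 0.70342799 - 0.8200 * 0.90846402 * 0.54205998 = 0.1972


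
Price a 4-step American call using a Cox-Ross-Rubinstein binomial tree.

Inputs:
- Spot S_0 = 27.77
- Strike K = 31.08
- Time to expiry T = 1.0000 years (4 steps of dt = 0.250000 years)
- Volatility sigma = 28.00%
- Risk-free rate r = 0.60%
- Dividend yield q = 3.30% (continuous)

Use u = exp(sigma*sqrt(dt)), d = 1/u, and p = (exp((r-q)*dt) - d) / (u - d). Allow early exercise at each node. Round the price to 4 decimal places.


Answer: Price = V(0,0) = 1.7658

Derivation:
dt = T/N = 0.250000
u = exp(sigma*sqrt(dt)) = 1.150274; d = 1/u = 0.869358
p = (exp((r-q)*dt) - d) / (u - d) = 0.441109
Discount per step: exp(-r*dt) = 0.998501
Stock lattice S(k, i) with i counting down-moves:
  k=0: S(0,0) = 27.7700
  k=1: S(1,0) = 31.9431; S(1,1) = 24.1421
  k=2: S(2,0) = 36.7433; S(2,1) = 27.7700; S(2,2) = 20.9881
  k=3: S(3,0) = 42.2649; S(3,1) = 31.9431; S(3,2) = 24.1421; S(3,3) = 18.2462
  k=4: S(4,0) = 48.6162; S(4,1) = 36.7433; S(4,2) = 27.7700; S(4,3) = 20.9881; S(4,4) = 15.8625
Terminal payoffs V(N, i) = max(S_T - K, 0):
  V(4,0) = 17.536175; V(4,1) = 5.663315; V(4,2) = 0.000000; V(4,3) = 0.000000; V(4,4) = 0.000000
Backward induction: V(k, i) = exp(-r*dt) * [p * V(k+1, i) + (1-p) * V(k+1, i+1)]; then take max(V_cont, immediate exercise) for American.
  V(3,0) = exp(-r*dt) * [p*17.536175 + (1-p)*5.663315] = 10.884207; exercise = 11.184872; V(3,0) = max -> 11.184872
  V(3,1) = exp(-r*dt) * [p*5.663315 + (1-p)*0.000000] = 2.494397; exercise = 0.863103; V(3,1) = max -> 2.494397
  V(3,2) = exp(-r*dt) * [p*0.000000 + (1-p)*0.000000] = 0.000000; exercise = 0.000000; V(3,2) = max -> 0.000000
  V(3,3) = exp(-r*dt) * [p*0.000000 + (1-p)*0.000000] = 0.000000; exercise = 0.000000; V(3,3) = max -> 0.000000
  V(2,0) = exp(-r*dt) * [p*11.184872 + (1-p)*2.494397] = 6.318363; exercise = 5.663315; V(2,0) = max -> 6.318363
  V(2,1) = exp(-r*dt) * [p*2.494397 + (1-p)*0.000000] = 1.098653; exercise = 0.000000; V(2,1) = max -> 1.098653
  V(2,2) = exp(-r*dt) * [p*0.000000 + (1-p)*0.000000] = 0.000000; exercise = 0.000000; V(2,2) = max -> 0.000000
  V(1,0) = exp(-r*dt) * [p*6.318363 + (1-p)*1.098653] = 3.396018; exercise = 0.863103; V(1,0) = max -> 3.396018
  V(1,1) = exp(-r*dt) * [p*1.098653 + (1-p)*0.000000] = 0.483900; exercise = 0.000000; V(1,1) = max -> 0.483900
  V(0,0) = exp(-r*dt) * [p*3.396018 + (1-p)*0.483900] = 1.765812; exercise = 0.000000; V(0,0) = max -> 1.765812


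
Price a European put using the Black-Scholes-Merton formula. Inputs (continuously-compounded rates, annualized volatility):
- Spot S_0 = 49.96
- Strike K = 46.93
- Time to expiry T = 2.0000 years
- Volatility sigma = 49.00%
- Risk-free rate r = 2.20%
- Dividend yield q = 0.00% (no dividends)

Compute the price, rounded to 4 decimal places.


Answer: Price = 10.4763

Derivation:
d1 = (ln(S/K) + (r - q + 0.5*sigma^2) * T) / (sigma * sqrt(T)) = 0.50026442
d2 = d1 - sigma * sqrt(T) = -0.19270023
exp(-rT) = 0.95695396; exp(-qT) = 1.00000000
P = K * exp(-rT) * N(-d2) - S_0 * exp(-qT) * N(-d1)
N(-d1) = 0.30844445; N(-d2) = 0.57640313
P = 46.9300 * 0.95695396 * 0.57640313 - 49.9600 * 1.00000000 * 0.30844445 = 10.4763


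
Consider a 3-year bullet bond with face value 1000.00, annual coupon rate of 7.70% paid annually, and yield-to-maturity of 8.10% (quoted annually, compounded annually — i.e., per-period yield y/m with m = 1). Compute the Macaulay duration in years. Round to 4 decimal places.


Answer: Macaulay duration = 2.7895 years

Derivation:
Coupon per period c = face * coupon_rate / m = 77.000000
Periods per year m = 1; per-period yield y/m = 0.081000
Number of cashflows N = 3
Cashflows (t years, CF_t, discount factor 1/(1+y/m)^(m*t), PV):
  t = 1.0000: CF_t = 77.000000, DF = 0.925069, PV = 71.230342
  t = 2.0000: CF_t = 77.000000, DF = 0.855753, PV = 65.893009
  t = 3.0000: CF_t = 1077.000000, DF = 0.791631, PV = 852.586833
Price P = sum_t PV_t = 989.710184
Macaulay numerator sum_t t * PV_t:
  t * PV_t at t = 1.0000: 71.230342
  t * PV_t at t = 2.0000: 131.786017
  t * PV_t at t = 3.0000: 2557.760500
Macaulay duration D = (sum_t t * PV_t) / P = 2760.776859 / 989.710184 = 2.789480


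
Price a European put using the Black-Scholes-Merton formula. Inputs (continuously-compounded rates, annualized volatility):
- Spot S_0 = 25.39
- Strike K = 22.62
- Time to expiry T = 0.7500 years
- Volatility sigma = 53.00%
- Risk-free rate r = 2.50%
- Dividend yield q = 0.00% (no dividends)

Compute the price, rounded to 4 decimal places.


Answer: Price = 2.9041

Derivation:
d1 = (ln(S/K) + (r - q + 0.5*sigma^2) * T) / (sigma * sqrt(T)) = 0.52203015
d2 = d1 - sigma * sqrt(T) = 0.06303668
exp(-rT) = 0.98142469; exp(-qT) = 1.00000000
P = K * exp(-rT) * N(-d2) - S_0 * exp(-qT) * N(-d1)
N(-d1) = 0.30082467; N(-d2) = 0.47486865
P = 22.6200 * 0.98142469 * 0.47486865 - 25.3900 * 1.00000000 * 0.30082467 = 2.9041


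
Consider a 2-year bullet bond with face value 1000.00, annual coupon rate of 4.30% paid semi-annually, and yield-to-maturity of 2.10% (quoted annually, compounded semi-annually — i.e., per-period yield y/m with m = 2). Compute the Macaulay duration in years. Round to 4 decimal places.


Answer: Macaulay duration = 1.9392 years

Derivation:
Coupon per period c = face * coupon_rate / m = 21.500000
Periods per year m = 2; per-period yield y/m = 0.010500
Number of cashflows N = 4
Cashflows (t years, CF_t, discount factor 1/(1+y/m)^(m*t), PV):
  t = 0.5000: CF_t = 21.500000, DF = 0.989609, PV = 21.276596
  t = 1.0000: CF_t = 21.500000, DF = 0.979326, PV = 21.055513
  t = 1.5000: CF_t = 21.500000, DF = 0.969150, PV = 20.836727
  t = 2.0000: CF_t = 1021.500000, DF = 0.959080, PV = 979.699981
Price P = sum_t PV_t = 1042.868817
Macaulay numerator sum_t t * PV_t:
  t * PV_t at t = 0.5000: 10.638298
  t * PV_t at t = 1.0000: 21.055513
  t * PV_t at t = 1.5000: 31.255091
  t * PV_t at t = 2.0000: 1959.399962
Macaulay duration D = (sum_t t * PV_t) / P = 2022.348863 / 1042.868817 = 1.939217


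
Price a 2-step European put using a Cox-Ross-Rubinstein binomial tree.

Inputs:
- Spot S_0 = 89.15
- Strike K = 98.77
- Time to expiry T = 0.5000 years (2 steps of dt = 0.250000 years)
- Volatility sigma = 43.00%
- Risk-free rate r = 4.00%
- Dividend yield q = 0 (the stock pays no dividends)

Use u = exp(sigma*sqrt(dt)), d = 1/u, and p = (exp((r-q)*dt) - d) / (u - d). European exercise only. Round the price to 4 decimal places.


Answer: Price = V(0,0) = 15.9397

Derivation:
dt = T/N = 0.250000
u = exp(sigma*sqrt(dt)) = 1.239862; d = 1/u = 0.806541
p = (exp((r-q)*dt) - d) / (u - d) = 0.469649
Discount per step: exp(-r*dt) = 0.990050
Stock lattice S(k, i) with i counting down-moves:
  k=0: S(0,0) = 89.1500
  k=1: S(1,0) = 110.5337; S(1,1) = 71.9032
  k=2: S(2,0) = 137.0465; S(2,1) = 89.1500; S(2,2) = 57.9929
Terminal payoffs V(N, i) = max(K - S_T, 0):
  V(2,0) = 0.000000; V(2,1) = 9.620000; V(2,2) = 40.777114
Backward induction: V(k, i) = exp(-r*dt) * [p * V(k+1, i) + (1-p) * V(k+1, i+1)].
  V(1,0) = exp(-r*dt) * [p*0.000000 + (1-p)*9.620000] = 5.051207
  V(1,1) = exp(-r*dt) * [p*9.620000 + (1-p)*40.777114] = 25.884053
  V(0,0) = exp(-r*dt) * [p*5.051207 + (1-p)*25.884053] = 15.939720


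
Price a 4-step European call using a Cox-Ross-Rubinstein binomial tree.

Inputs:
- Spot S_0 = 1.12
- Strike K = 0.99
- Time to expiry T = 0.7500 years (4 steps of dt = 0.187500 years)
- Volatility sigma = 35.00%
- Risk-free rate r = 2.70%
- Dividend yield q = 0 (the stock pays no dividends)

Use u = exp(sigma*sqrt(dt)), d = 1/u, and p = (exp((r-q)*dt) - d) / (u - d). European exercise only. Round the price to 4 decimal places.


dt = T/N = 0.187500
u = exp(sigma*sqrt(dt)) = 1.163642; d = 1/u = 0.859371
p = (exp((r-q)*dt) - d) / (u - d) = 0.478864
Discount per step: exp(-r*dt) = 0.994950
Stock lattice S(k, i) with i counting down-moves:
  k=0: S(0,0) = 1.1200
  k=1: S(1,0) = 1.3033; S(1,1) = 0.9625
  k=2: S(2,0) = 1.5165; S(2,1) = 1.1200; S(2,2) = 0.8271
  k=3: S(3,0) = 1.7647; S(3,1) = 1.3033; S(3,2) = 0.9625; S(3,3) = 0.7108
  k=4: S(4,0) = 2.0535; S(4,1) = 1.5165; S(4,2) = 1.1200; S(4,3) = 0.8271; S(4,4) = 0.6109
Terminal payoffs V(N, i) = max(S_T - K, 0):
  V(4,0) = 1.063502; V(4,1) = 0.526549; V(4,2) = 0.130000; V(4,3) = 0.000000; V(4,4) = 0.000000
Backward induction: V(k, i) = exp(-r*dt) * [p * V(k+1, i) + (1-p) * V(k+1, i+1)].
  V(3,0) = exp(-r*dt) * [p*1.063502 + (1-p)*0.526549] = 0.779719
  V(3,1) = exp(-r*dt) * [p*0.526549 + (1-p)*0.130000] = 0.318278
  V(3,2) = exp(-r*dt) * [p*0.130000 + (1-p)*0.000000] = 0.061938
  V(3,3) = exp(-r*dt) * [p*0.000000 + (1-p)*0.000000] = 0.000000
  V(2,0) = exp(-r*dt) * [p*0.779719 + (1-p)*0.318278] = 0.536523
  V(2,1) = exp(-r*dt) * [p*0.318278 + (1-p)*0.061938] = 0.183757
  V(2,2) = exp(-r*dt) * [p*0.061938 + (1-p)*0.000000] = 0.029510
  V(1,0) = exp(-r*dt) * [p*0.536523 + (1-p)*0.183757] = 0.350903
  V(1,1) = exp(-r*dt) * [p*0.183757 + (1-p)*0.029510] = 0.102852
  V(0,0) = exp(-r*dt) * [p*0.350903 + (1-p)*0.102852] = 0.220515

Answer: Price = V(0,0) = 0.2205


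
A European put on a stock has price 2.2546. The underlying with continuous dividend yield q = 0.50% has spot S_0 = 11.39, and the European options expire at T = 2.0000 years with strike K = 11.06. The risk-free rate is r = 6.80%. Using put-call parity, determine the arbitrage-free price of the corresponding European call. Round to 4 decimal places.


Answer: Call price = 3.8776

Derivation:
Put-call parity: C - P = S_0 * exp(-qT) - K * exp(-rT).
S_0 * exp(-qT) = 11.3900 * 0.99004983 = 11.27666761
K * exp(-rT) = 11.0600 * 0.87284263 = 9.65363952
C = P + S*exp(-qT) - K*exp(-rT)
C = 2.2546 + 11.27666761 - 9.65363952 = 3.8776


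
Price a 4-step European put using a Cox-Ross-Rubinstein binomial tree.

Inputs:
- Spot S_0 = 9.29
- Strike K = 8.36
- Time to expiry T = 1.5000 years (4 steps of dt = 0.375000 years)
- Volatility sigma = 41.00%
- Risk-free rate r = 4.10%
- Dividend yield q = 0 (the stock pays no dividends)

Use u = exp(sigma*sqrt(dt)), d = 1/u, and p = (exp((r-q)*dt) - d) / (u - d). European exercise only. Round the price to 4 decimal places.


Answer: Price = V(0,0) = 1.0984

Derivation:
dt = T/N = 0.375000
u = exp(sigma*sqrt(dt)) = 1.285404; d = 1/u = 0.777966
p = (exp((r-q)*dt) - d) / (u - d) = 0.468093
Discount per step: exp(-r*dt) = 0.984743
Stock lattice S(k, i) with i counting down-moves:
  k=0: S(0,0) = 9.2900
  k=1: S(1,0) = 11.9414; S(1,1) = 7.2273
  k=2: S(2,0) = 15.3495; S(2,1) = 9.2900; S(2,2) = 5.6226
  k=3: S(3,0) = 19.7303; S(3,1) = 11.9414; S(3,2) = 7.2273; S(3,3) = 4.3742
  k=4: S(4,0) = 25.3614; S(4,1) = 15.3495; S(4,2) = 9.2900; S(4,3) = 5.6226; S(4,4) = 3.4030
Terminal payoffs V(N, i) = max(K - S_T, 0):
  V(4,0) = 0.000000; V(4,1) = 0.000000; V(4,2) = 0.000000; V(4,3) = 2.737406; V(4,4) = 4.957033
Backward induction: V(k, i) = exp(-r*dt) * [p * V(k+1, i) + (1-p) * V(k+1, i+1)].
  V(3,0) = exp(-r*dt) * [p*0.000000 + (1-p)*0.000000] = 0.000000
  V(3,1) = exp(-r*dt) * [p*0.000000 + (1-p)*0.000000] = 0.000000
  V(3,2) = exp(-r*dt) * [p*0.000000 + (1-p)*2.737406] = 1.433830
  V(3,3) = exp(-r*dt) * [p*2.737406 + (1-p)*4.957033] = 3.858262
  V(2,0) = exp(-r*dt) * [p*0.000000 + (1-p)*0.000000] = 0.000000
  V(2,1) = exp(-r*dt) * [p*0.000000 + (1-p)*1.433830] = 0.751028
  V(2,2) = exp(-r*dt) * [p*1.433830 + (1-p)*3.858262] = 2.681851
  V(1,0) = exp(-r*dt) * [p*0.000000 + (1-p)*0.751028] = 0.393382
  V(1,1) = exp(-r*dt) * [p*0.751028 + (1-p)*2.681851] = 1.750918
  V(0,0) = exp(-r*dt) * [p*0.393382 + (1-p)*1.750918] = 1.098446


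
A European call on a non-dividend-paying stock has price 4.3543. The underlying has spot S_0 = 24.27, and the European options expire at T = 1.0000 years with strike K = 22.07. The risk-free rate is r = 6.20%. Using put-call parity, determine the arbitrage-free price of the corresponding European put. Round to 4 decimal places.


Put-call parity: C - P = S_0 * exp(-qT) - K * exp(-rT).
S_0 * exp(-qT) = 24.2700 * 1.00000000 = 24.27000000
K * exp(-rT) = 22.0700 * 0.93988289 = 20.74321531
P = C - S*exp(-qT) + K*exp(-rT)
P = 4.3543 - 24.27000000 + 20.74321531 = 0.8275

Answer: Put price = 0.8275


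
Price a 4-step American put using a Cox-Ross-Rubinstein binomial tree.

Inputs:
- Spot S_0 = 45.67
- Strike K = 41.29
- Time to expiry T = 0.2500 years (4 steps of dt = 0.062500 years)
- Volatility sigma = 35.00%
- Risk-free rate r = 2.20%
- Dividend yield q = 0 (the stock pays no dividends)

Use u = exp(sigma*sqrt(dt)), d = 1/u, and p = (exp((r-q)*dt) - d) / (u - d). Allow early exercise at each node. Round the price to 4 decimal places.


dt = T/N = 0.062500
u = exp(sigma*sqrt(dt)) = 1.091442; d = 1/u = 0.916219
p = (exp((r-q)*dt) - d) / (u - d) = 0.485991
Discount per step: exp(-r*dt) = 0.998626
Stock lattice S(k, i) with i counting down-moves:
  k=0: S(0,0) = 45.6700
  k=1: S(1,0) = 49.8462; S(1,1) = 41.8437
  k=2: S(2,0) = 54.4042; S(2,1) = 45.6700; S(2,2) = 38.3380
  k=3: S(3,0) = 59.3791; S(3,1) = 49.8462; S(3,2) = 41.8437; S(3,3) = 35.1260
  k=4: S(4,0) = 64.8088; S(4,1) = 54.4042; S(4,2) = 45.6700; S(4,3) = 38.3380; S(4,4) = 32.1831
Terminal payoffs V(N, i) = max(K - S_T, 0):
  V(4,0) = 0.000000; V(4,1) = 0.000000; V(4,2) = 0.000000; V(4,3) = 2.951998; V(4,4) = 9.106895
Backward induction: V(k, i) = exp(-r*dt) * [p * V(k+1, i) + (1-p) * V(k+1, i+1)]; then take max(V_cont, immediate exercise) for American.
  V(3,0) = exp(-r*dt) * [p*0.000000 + (1-p)*0.000000] = 0.000000; exercise = 0.000000; V(3,0) = max -> 0.000000
  V(3,1) = exp(-r*dt) * [p*0.000000 + (1-p)*0.000000] = 0.000000; exercise = 0.000000; V(3,1) = max -> 0.000000
  V(3,2) = exp(-r*dt) * [p*0.000000 + (1-p)*2.951998] = 1.515267; exercise = 0.000000; V(3,2) = max -> 1.515267
  V(3,3) = exp(-r*dt) * [p*2.951998 + (1-p)*9.106895] = 6.107264; exercise = 6.163999; V(3,3) = max -> 6.163999
  V(2,0) = exp(-r*dt) * [p*0.000000 + (1-p)*0.000000] = 0.000000; exercise = 0.000000; V(2,0) = max -> 0.000000
  V(2,1) = exp(-r*dt) * [p*0.000000 + (1-p)*1.515267] = 0.777790; exercise = 0.000000; V(2,1) = max -> 0.777790
  V(2,2) = exp(-r*dt) * [p*1.515267 + (1-p)*6.163999] = 3.899390; exercise = 2.951998; V(2,2) = max -> 3.899390
  V(1,0) = exp(-r*dt) * [p*0.000000 + (1-p)*0.777790] = 0.399241; exercise = 0.000000; V(1,0) = max -> 0.399241
  V(1,1) = exp(-r*dt) * [p*0.777790 + (1-p)*3.899390] = 2.379045; exercise = 0.000000; V(1,1) = max -> 2.379045
  V(0,0) = exp(-r*dt) * [p*0.399241 + (1-p)*2.379045] = 1.414931; exercise = 0.000000; V(0,0) = max -> 1.414931

Answer: Price = V(0,0) = 1.4149


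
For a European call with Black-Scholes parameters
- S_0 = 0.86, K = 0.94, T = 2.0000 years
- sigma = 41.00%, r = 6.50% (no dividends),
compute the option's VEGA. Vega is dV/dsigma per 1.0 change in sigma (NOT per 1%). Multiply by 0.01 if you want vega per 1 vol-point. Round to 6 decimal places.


d1 = 0.3607150267; d2 = -0.2191125339
phi(d1) = 0.3738142740; exp(-qT) = 1.0000000000; exp(-rT) = 0.8780954309
Vega = S * exp(-qT) * phi(d1) * sqrt(T) = 0.8600 * 1.0000000000 * 0.3738142740 * 1.4142135624 = 0.454642

Answer: Vega = 0.454642


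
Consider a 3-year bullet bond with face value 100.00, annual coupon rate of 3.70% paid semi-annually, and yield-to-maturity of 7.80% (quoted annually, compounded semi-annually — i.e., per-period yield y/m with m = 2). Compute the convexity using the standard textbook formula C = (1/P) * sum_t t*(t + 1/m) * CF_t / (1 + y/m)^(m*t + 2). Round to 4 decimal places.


Coupon per period c = face * coupon_rate / m = 1.850000
Periods per year m = 2; per-period yield y/m = 0.039000
Number of cashflows N = 6
Cashflows (t years, CF_t, discount factor 1/(1+y/m)^(m*t), PV):
  t = 0.5000: CF_t = 1.850000, DF = 0.962464, PV = 1.780558
  t = 1.0000: CF_t = 1.850000, DF = 0.926337, PV = 1.713723
  t = 1.5000: CF_t = 1.850000, DF = 0.891566, PV = 1.649397
  t = 2.0000: CF_t = 1.850000, DF = 0.858100, PV = 1.587485
  t = 2.5000: CF_t = 1.850000, DF = 0.825890, PV = 1.527897
  t = 3.0000: CF_t = 101.850000, DF = 0.794889, PV = 80.959487
Price P = sum_t PV_t = 89.218546
Convexity numerator sum_t t*(t + 1/m) * CF_t / (1+y/m)^(m*t + 2):
  t = 0.5000: term = 0.824698
  t = 1.0000: term = 2.381227
  t = 1.5000: term = 4.583690
  t = 2.0000: term = 7.352727
  t = 2.5000: term = 10.615102
  t = 3.0000: term = 787.455375
Convexity = (1/P) * sum = 813.212820 / 89.218546 = 9.114841

Answer: Convexity = 9.1148


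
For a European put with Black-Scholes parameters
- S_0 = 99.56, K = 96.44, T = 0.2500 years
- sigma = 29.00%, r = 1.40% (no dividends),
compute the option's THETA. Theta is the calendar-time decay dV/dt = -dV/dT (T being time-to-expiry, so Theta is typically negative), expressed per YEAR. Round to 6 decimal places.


d1 = 0.3162201668; d2 = 0.1712201668
phi(d1) = 0.3794865477; exp(-qT) = 1.0000000000; exp(-rT) = 0.9965061179
Theta = -S*exp(-qT)*phi(d1)*sigma/(2*sqrt(T)) + r*K*exp(-rT)*N(-d2) - q*S*exp(-qT)*N(-d1)
N(-d1) = 0.3759177008; N(-d2) = 0.4320253254; sqrt(T) = 0.5000000000
Term 1 = -99.5600 * 1.0000000000 * 0.3794865477 * 0.2900 / (2 * 0.5000000000) = -10.9566873998
Term 2 = 0.0140 * 96.4400 * 0.9965061179 * 0.4320253254 = 0.5812653203
Term 3 = 0 (no dividend yield, q = 0)
Theta = -10.9566873998 + (0.5812653203) + (0.0000000000) = -10.375422

Answer: Theta = -10.375422


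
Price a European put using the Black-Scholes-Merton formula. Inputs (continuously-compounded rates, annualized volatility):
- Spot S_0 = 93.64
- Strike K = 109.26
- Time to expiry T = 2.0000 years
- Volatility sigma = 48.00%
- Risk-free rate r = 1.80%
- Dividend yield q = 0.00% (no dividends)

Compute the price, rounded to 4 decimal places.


d1 = (ln(S/K) + (r - q + 0.5*sigma^2) * T) / (sigma * sqrt(T)) = 0.16517908
d2 = d1 - sigma * sqrt(T) = -0.51364343
exp(-rT) = 0.96464029; exp(-qT) = 1.00000000
P = K * exp(-rT) * N(-d2) - S_0 * exp(-qT) * N(-d1)
N(-d1) = 0.43440151; N(-d2) = 0.69624934
P = 109.2600 * 0.96464029 * 0.69624934 - 93.6400 * 1.00000000 * 0.43440151 = 32.7050

Answer: Price = 32.7050


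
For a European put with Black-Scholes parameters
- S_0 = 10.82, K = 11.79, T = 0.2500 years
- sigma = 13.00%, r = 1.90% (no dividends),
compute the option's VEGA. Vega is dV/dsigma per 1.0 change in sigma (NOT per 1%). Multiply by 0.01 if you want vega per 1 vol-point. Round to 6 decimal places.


d1 = -1.2152760174; d2 = -1.2802760174
phi(d1) = 0.1906365711; exp(-qT) = 1.0000000000; exp(-rT) = 0.9952612634
Vega = S * exp(-qT) * phi(d1) * sqrt(T) = 10.8200 * 1.0000000000 * 0.1906365711 * 0.5000000000 = 1.031344

Answer: Vega = 1.031344


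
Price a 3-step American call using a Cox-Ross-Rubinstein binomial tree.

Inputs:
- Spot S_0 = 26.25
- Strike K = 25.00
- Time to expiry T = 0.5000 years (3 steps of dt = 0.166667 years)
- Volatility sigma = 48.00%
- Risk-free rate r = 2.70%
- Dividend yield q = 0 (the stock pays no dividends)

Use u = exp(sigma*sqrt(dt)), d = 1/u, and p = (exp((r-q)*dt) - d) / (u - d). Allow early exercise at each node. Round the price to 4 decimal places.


dt = T/N = 0.166667
u = exp(sigma*sqrt(dt)) = 1.216477; d = 1/u = 0.822046
p = (exp((r-q)*dt) - d) / (u - d) = 0.462601
Discount per step: exp(-r*dt) = 0.995510
Stock lattice S(k, i) with i counting down-moves:
  k=0: S(0,0) = 26.2500
  k=1: S(1,0) = 31.9325; S(1,1) = 21.5787
  k=2: S(2,0) = 38.8452; S(2,1) = 26.2500; S(2,2) = 17.7387
  k=3: S(3,0) = 47.2543; S(3,1) = 31.9325; S(3,2) = 21.5787; S(3,3) = 14.5820
Terminal payoffs V(N, i) = max(S_T - K, 0):
  V(3,0) = 22.254294; V(3,1) = 6.932528; V(3,2) = 0.000000; V(3,3) = 0.000000
Backward induction: V(k, i) = exp(-r*dt) * [p * V(k+1, i) + (1-p) * V(k+1, i+1)]; then take max(V_cont, immediate exercise) for American.
  V(2,0) = exp(-r*dt) * [p*22.254294 + (1-p)*6.932528] = 13.957441; exercise = 13.845193; V(2,0) = max -> 13.957441
  V(2,1) = exp(-r*dt) * [p*6.932528 + (1-p)*0.000000] = 3.192595; exercise = 1.250000; V(2,1) = max -> 3.192595
  V(2,2) = exp(-r*dt) * [p*0.000000 + (1-p)*0.000000] = 0.000000; exercise = 0.000000; V(2,2) = max -> 0.000000
  V(1,0) = exp(-r*dt) * [p*13.957441 + (1-p)*3.192595] = 8.135729; exercise = 6.932528; V(1,0) = max -> 8.135729
  V(1,1) = exp(-r*dt) * [p*3.192595 + (1-p)*0.000000] = 1.470266; exercise = 0.000000; V(1,1) = max -> 1.470266
  V(0,0) = exp(-r*dt) * [p*8.135729 + (1-p)*1.470266] = 4.533270; exercise = 1.250000; V(0,0) = max -> 4.533270

Answer: Price = V(0,0) = 4.5333


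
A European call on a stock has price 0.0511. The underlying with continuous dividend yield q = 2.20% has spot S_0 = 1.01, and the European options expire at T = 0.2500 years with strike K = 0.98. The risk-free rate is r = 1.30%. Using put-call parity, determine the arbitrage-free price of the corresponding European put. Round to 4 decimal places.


Answer: Put price = 0.0235

Derivation:
Put-call parity: C - P = S_0 * exp(-qT) - K * exp(-rT).
S_0 * exp(-qT) = 1.0100 * 0.99451510 = 1.00446025
K * exp(-rT) = 0.9800 * 0.99675528 = 0.97682017
P = C - S*exp(-qT) + K*exp(-rT)
P = 0.0511 - 1.00446025 + 0.97682017 = 0.0235


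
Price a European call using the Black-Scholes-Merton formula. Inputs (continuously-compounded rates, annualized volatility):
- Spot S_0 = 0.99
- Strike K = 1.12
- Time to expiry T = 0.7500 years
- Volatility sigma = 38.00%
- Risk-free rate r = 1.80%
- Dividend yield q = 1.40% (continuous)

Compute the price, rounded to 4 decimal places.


d1 = (ln(S/K) + (r - q + 0.5*sigma^2) * T) / (sigma * sqrt(T)) = -0.20124917
d2 = d1 - sigma * sqrt(T) = -0.53033883
exp(-rT) = 0.98659072; exp(-qT) = 0.98955493
C = S_0 * exp(-qT) * N(d1) - K * exp(-rT) * N(d2)
N(d1) = 0.42025187; N(d2) = 0.29793852
C = 0.9900 * 0.98955493 * 0.42025187 - 1.1200 * 0.98659072 * 0.29793852 = 0.0825

Answer: Price = 0.0825
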